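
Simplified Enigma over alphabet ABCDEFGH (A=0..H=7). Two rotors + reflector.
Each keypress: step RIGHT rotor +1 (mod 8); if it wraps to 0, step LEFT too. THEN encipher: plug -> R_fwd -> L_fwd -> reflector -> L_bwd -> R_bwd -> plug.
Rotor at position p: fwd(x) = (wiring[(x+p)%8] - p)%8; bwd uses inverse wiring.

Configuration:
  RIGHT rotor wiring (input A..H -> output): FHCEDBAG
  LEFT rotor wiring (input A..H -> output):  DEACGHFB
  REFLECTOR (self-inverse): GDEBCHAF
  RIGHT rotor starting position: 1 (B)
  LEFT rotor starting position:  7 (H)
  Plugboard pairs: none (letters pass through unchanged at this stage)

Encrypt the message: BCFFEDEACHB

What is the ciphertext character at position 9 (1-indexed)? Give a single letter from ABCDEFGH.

Char 1 ('B'): step: R->2, L=7; B->plug->B->R->C->L->F->refl->H->L'->F->R'->H->plug->H
Char 2 ('C'): step: R->3, L=7; C->plug->C->R->G->L->A->refl->G->L'->H->R'->H->plug->H
Char 3 ('F'): step: R->4, L=7; F->plug->F->R->D->L->B->refl->D->L'->E->R'->C->plug->C
Char 4 ('F'): step: R->5, L=7; F->plug->F->R->F->L->H->refl->F->L'->C->R'->E->plug->E
Char 5 ('E'): step: R->6, L=7; E->plug->E->R->E->L->D->refl->B->L'->D->R'->H->plug->H
Char 6 ('D'): step: R->7, L=7; D->plug->D->R->D->L->B->refl->D->L'->E->R'->F->plug->F
Char 7 ('E'): step: R->0, L->0 (L advanced); E->plug->E->R->D->L->C->refl->E->L'->B->R'->F->plug->F
Char 8 ('A'): step: R->1, L=0; A->plug->A->R->G->L->F->refl->H->L'->F->R'->G->plug->G
Char 9 ('C'): step: R->2, L=0; C->plug->C->R->B->L->E->refl->C->L'->D->R'->G->plug->G

G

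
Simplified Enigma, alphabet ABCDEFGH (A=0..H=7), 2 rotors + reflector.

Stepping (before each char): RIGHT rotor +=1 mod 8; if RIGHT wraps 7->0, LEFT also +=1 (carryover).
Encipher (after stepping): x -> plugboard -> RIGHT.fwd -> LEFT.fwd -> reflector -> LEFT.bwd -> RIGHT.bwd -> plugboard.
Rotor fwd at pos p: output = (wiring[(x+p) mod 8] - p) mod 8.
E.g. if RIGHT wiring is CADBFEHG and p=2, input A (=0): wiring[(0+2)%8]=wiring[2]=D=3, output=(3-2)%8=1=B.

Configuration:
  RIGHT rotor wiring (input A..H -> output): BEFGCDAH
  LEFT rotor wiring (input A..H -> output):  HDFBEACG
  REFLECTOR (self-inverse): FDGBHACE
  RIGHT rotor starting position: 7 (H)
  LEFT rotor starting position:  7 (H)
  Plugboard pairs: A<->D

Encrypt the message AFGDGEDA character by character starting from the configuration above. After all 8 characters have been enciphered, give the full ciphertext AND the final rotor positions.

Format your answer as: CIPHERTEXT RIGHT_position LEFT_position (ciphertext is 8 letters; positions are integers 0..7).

Char 1 ('A'): step: R->0, L->0 (L advanced); A->plug->D->R->G->L->C->refl->G->L'->H->R'->H->plug->H
Char 2 ('F'): step: R->1, L=0; F->plug->F->R->H->L->G->refl->C->L'->G->R'->G->plug->G
Char 3 ('G'): step: R->2, L=0; G->plug->G->R->H->L->G->refl->C->L'->G->R'->E->plug->E
Char 4 ('D'): step: R->3, L=0; D->plug->A->R->D->L->B->refl->D->L'->B->R'->G->plug->G
Char 5 ('G'): step: R->4, L=0; G->plug->G->R->B->L->D->refl->B->L'->D->R'->D->plug->A
Char 6 ('E'): step: R->5, L=0; E->plug->E->R->H->L->G->refl->C->L'->G->R'->A->plug->D
Char 7 ('D'): step: R->6, L=0; D->plug->A->R->C->L->F->refl->A->L'->F->R'->H->plug->H
Char 8 ('A'): step: R->7, L=0; A->plug->D->R->G->L->C->refl->G->L'->H->R'->E->plug->E
Final: ciphertext=HGEGADHE, RIGHT=7, LEFT=0

Answer: HGEGADHE 7 0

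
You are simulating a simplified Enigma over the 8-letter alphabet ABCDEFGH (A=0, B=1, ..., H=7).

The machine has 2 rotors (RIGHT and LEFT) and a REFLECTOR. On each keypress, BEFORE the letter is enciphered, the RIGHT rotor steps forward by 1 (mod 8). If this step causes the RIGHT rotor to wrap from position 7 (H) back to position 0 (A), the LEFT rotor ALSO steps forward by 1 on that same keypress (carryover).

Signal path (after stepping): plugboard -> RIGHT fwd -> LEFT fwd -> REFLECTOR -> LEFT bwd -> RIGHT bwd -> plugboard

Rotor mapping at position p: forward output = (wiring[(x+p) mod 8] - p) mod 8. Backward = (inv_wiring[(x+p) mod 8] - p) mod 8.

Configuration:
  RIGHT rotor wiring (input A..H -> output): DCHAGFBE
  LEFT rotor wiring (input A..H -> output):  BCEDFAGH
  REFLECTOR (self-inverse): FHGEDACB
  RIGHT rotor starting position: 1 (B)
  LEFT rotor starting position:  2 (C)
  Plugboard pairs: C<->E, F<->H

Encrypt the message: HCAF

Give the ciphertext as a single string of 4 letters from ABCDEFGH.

Answer: EDFD

Derivation:
Char 1 ('H'): step: R->2, L=2; H->plug->F->R->C->L->D->refl->E->L'->E->R'->C->plug->E
Char 2 ('C'): step: R->3, L=2; C->plug->E->R->B->L->B->refl->H->L'->G->R'->D->plug->D
Char 3 ('A'): step: R->4, L=2; A->plug->A->R->C->L->D->refl->E->L'->E->R'->H->plug->F
Char 4 ('F'): step: R->5, L=2; F->plug->H->R->B->L->B->refl->H->L'->G->R'->D->plug->D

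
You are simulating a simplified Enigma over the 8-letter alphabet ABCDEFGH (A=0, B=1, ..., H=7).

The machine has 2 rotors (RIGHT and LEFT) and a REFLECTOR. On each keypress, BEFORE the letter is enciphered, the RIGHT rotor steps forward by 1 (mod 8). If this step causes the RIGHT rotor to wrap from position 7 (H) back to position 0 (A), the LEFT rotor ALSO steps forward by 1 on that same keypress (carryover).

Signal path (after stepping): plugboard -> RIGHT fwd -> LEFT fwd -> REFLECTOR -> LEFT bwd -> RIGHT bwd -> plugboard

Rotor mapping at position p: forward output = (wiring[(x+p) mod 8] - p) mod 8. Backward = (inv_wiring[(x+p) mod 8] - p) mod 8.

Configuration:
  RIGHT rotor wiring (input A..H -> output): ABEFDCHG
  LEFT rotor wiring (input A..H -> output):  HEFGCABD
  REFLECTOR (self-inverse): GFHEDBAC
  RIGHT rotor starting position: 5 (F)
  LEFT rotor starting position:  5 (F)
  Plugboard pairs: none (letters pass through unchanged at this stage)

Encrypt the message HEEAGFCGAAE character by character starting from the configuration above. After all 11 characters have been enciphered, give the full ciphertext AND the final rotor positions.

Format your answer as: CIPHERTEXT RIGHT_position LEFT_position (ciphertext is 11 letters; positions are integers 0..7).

Char 1 ('H'): step: R->6, L=5; H->plug->H->R->E->L->H->refl->C->L'->D->R'->D->plug->D
Char 2 ('E'): step: R->7, L=5; E->plug->E->R->G->L->B->refl->F->L'->H->R'->A->plug->A
Char 3 ('E'): step: R->0, L->6 (L advanced); E->plug->E->R->D->L->G->refl->A->L'->F->R'->D->plug->D
Char 4 ('A'): step: R->1, L=6; A->plug->A->R->A->L->D->refl->E->L'->G->R'->F->plug->F
Char 5 ('G'): step: R->2, L=6; G->plug->G->R->G->L->E->refl->D->L'->A->R'->D->plug->D
Char 6 ('F'): step: R->3, L=6; F->plug->F->R->F->L->A->refl->G->L'->D->R'->E->plug->E
Char 7 ('C'): step: R->4, L=6; C->plug->C->R->D->L->G->refl->A->L'->F->R'->F->plug->F
Char 8 ('G'): step: R->5, L=6; G->plug->G->R->A->L->D->refl->E->L'->G->R'->H->plug->H
Char 9 ('A'): step: R->6, L=6; A->plug->A->R->B->L->F->refl->B->L'->C->R'->C->plug->C
Char 10 ('A'): step: R->7, L=6; A->plug->A->R->H->L->C->refl->H->L'->E->R'->F->plug->F
Char 11 ('E'): step: R->0, L->7 (L advanced); E->plug->E->R->D->L->G->refl->A->L'->B->R'->B->plug->B
Final: ciphertext=DADFDEFHCFB, RIGHT=0, LEFT=7

Answer: DADFDEFHCFB 0 7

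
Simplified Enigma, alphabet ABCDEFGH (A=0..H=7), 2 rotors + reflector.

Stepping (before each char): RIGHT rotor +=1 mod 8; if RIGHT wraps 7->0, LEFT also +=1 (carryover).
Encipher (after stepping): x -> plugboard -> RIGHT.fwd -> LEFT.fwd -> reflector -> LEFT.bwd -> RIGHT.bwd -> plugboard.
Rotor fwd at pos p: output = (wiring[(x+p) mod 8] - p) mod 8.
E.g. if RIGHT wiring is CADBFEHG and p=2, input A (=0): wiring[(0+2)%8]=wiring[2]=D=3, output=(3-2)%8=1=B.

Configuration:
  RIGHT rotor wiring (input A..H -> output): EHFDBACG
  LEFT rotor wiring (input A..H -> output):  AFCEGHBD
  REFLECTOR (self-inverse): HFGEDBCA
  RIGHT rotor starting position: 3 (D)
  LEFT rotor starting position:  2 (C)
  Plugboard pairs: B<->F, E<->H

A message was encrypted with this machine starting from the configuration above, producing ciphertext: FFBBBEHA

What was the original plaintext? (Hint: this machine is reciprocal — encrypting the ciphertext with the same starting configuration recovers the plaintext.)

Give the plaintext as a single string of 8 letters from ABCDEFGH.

Char 1 ('F'): step: R->4, L=2; F->plug->B->R->E->L->H->refl->A->L'->A->R'->E->plug->H
Char 2 ('F'): step: R->5, L=2; F->plug->B->R->F->L->B->refl->F->L'->D->R'->A->plug->A
Char 3 ('B'): step: R->6, L=2; B->plug->F->R->F->L->B->refl->F->L'->D->R'->G->plug->G
Char 4 ('B'): step: R->7, L=2; B->plug->F->R->C->L->E->refl->D->L'->H->R'->A->plug->A
Char 5 ('B'): step: R->0, L->3 (L advanced); B->plug->F->R->A->L->B->refl->F->L'->F->R'->C->plug->C
Char 6 ('E'): step: R->1, L=3; E->plug->H->R->D->L->G->refl->C->L'->G->R'->A->plug->A
Char 7 ('H'): step: R->2, L=3; H->plug->E->R->A->L->B->refl->F->L'->F->R'->H->plug->E
Char 8 ('A'): step: R->3, L=3; A->plug->A->R->A->L->B->refl->F->L'->F->R'->C->plug->C

Answer: HAGACAEC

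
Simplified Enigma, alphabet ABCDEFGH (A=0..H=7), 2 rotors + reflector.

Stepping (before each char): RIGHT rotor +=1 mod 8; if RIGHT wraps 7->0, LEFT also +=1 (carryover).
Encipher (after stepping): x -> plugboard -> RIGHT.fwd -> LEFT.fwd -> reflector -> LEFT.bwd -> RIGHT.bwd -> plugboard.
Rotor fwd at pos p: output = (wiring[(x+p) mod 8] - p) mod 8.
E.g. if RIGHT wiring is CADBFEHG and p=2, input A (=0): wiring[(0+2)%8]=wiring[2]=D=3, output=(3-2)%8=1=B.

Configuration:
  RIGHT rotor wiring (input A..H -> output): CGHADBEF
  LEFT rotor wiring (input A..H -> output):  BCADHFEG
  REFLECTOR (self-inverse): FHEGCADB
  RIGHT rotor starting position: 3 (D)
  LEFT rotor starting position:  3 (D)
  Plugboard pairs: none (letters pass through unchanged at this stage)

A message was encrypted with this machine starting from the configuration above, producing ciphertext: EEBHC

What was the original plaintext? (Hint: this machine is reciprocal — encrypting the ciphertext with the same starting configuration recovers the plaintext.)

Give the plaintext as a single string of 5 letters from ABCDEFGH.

Answer: GFDFF

Derivation:
Char 1 ('E'): step: R->4, L=3; E->plug->E->R->G->L->H->refl->B->L'->D->R'->G->plug->G
Char 2 ('E'): step: R->5, L=3; E->plug->E->R->B->L->E->refl->C->L'->C->R'->F->plug->F
Char 3 ('B'): step: R->6, L=3; B->plug->B->R->H->L->F->refl->A->L'->A->R'->D->plug->D
Char 4 ('H'): step: R->7, L=3; H->plug->H->R->F->L->G->refl->D->L'->E->R'->F->plug->F
Char 5 ('C'): step: R->0, L->4 (L advanced); C->plug->C->R->H->L->H->refl->B->L'->B->R'->F->plug->F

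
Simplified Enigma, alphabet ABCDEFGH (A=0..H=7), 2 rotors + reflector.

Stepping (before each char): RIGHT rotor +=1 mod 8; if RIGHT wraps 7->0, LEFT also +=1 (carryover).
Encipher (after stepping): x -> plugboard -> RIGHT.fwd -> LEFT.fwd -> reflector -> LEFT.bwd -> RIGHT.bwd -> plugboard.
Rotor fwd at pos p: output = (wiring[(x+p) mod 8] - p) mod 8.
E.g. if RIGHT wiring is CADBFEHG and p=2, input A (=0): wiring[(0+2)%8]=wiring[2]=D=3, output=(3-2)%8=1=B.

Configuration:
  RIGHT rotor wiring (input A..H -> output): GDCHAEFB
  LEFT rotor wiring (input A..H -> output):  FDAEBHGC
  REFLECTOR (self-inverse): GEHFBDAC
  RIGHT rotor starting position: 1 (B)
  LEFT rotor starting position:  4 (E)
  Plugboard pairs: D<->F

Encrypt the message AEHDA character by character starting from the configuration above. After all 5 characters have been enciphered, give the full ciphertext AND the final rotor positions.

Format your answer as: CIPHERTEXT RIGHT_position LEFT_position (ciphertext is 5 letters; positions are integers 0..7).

Answer: HADGB 6 4

Derivation:
Char 1 ('A'): step: R->2, L=4; A->plug->A->R->A->L->F->refl->D->L'->B->R'->H->plug->H
Char 2 ('E'): step: R->3, L=4; E->plug->E->R->G->L->E->refl->B->L'->E->R'->A->plug->A
Char 3 ('H'): step: R->4, L=4; H->plug->H->R->D->L->G->refl->A->L'->H->R'->F->plug->D
Char 4 ('D'): step: R->5, L=4; D->plug->F->R->F->L->H->refl->C->L'->C->R'->G->plug->G
Char 5 ('A'): step: R->6, L=4; A->plug->A->R->H->L->A->refl->G->L'->D->R'->B->plug->B
Final: ciphertext=HADGB, RIGHT=6, LEFT=4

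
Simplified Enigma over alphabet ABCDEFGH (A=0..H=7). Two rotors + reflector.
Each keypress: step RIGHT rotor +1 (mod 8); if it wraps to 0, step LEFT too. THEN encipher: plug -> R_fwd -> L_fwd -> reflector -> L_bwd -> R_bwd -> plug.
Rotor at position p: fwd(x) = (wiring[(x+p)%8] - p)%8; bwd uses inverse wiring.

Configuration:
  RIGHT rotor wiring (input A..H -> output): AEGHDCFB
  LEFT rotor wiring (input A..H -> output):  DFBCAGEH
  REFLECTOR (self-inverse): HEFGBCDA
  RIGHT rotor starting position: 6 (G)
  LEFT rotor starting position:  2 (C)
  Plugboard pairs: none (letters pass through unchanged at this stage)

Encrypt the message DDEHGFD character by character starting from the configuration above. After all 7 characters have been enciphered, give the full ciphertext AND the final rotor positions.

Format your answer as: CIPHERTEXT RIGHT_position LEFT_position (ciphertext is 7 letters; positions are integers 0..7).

Char 1 ('D'): step: R->7, L=2; D->plug->D->R->H->L->D->refl->G->L'->C->R'->A->plug->A
Char 2 ('D'): step: R->0, L->3 (L advanced); D->plug->D->R->H->L->G->refl->D->L'->C->R'->F->plug->F
Char 3 ('E'): step: R->1, L=3; E->plug->E->R->B->L->F->refl->C->L'->G->R'->C->plug->C
Char 4 ('H'): step: R->2, L=3; H->plug->H->R->C->L->D->refl->G->L'->H->R'->F->plug->F
Char 5 ('G'): step: R->3, L=3; G->plug->G->R->B->L->F->refl->C->L'->G->R'->E->plug->E
Char 6 ('F'): step: R->4, L=3; F->plug->F->R->A->L->H->refl->A->L'->F->R'->D->plug->D
Char 7 ('D'): step: R->5, L=3; D->plug->D->R->D->L->B->refl->E->L'->E->R'->C->plug->C
Final: ciphertext=AFCFEDC, RIGHT=5, LEFT=3

Answer: AFCFEDC 5 3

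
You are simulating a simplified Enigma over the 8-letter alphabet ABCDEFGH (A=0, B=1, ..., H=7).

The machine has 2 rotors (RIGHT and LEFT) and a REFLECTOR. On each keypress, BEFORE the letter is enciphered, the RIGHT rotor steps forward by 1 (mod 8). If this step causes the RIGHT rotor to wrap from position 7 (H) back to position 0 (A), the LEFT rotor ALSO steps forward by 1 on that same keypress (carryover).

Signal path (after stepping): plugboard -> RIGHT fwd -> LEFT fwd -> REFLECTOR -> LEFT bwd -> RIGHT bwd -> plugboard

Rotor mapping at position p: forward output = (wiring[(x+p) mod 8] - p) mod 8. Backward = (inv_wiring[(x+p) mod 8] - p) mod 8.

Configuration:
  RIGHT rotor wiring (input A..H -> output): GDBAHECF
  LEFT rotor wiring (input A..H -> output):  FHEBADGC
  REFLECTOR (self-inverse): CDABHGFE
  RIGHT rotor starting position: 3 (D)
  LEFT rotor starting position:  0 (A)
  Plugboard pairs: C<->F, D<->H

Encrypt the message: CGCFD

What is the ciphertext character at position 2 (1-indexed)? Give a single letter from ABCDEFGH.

Char 1 ('C'): step: R->4, L=0; C->plug->F->R->H->L->C->refl->A->L'->E->R'->H->plug->D
Char 2 ('G'): step: R->5, L=0; G->plug->G->R->D->L->B->refl->D->L'->F->R'->B->plug->B

B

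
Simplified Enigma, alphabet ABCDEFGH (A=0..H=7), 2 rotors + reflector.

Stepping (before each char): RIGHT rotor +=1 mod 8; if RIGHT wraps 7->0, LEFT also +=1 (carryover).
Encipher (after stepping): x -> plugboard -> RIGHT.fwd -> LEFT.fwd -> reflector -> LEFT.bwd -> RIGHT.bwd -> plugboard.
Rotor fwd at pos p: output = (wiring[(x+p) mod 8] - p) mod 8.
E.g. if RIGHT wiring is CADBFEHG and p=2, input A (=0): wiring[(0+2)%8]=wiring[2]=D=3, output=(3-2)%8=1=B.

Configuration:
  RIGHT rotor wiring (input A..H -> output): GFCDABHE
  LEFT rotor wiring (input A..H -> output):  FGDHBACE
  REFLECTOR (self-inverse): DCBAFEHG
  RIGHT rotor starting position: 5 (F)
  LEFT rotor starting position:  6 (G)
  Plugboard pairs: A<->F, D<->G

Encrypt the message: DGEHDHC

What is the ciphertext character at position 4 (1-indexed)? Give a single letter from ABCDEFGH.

Char 1 ('D'): step: R->6, L=6; D->plug->G->R->C->L->H->refl->G->L'->B->R'->A->plug->F
Char 2 ('G'): step: R->7, L=6; G->plug->D->R->D->L->A->refl->D->L'->G->R'->C->plug->C
Char 3 ('E'): step: R->0, L->7 (L advanced); E->plug->E->R->A->L->F->refl->E->L'->D->R'->D->plug->G
Char 4 ('H'): step: R->1, L=7; H->plug->H->R->F->L->C->refl->B->L'->G->R'->F->plug->A

A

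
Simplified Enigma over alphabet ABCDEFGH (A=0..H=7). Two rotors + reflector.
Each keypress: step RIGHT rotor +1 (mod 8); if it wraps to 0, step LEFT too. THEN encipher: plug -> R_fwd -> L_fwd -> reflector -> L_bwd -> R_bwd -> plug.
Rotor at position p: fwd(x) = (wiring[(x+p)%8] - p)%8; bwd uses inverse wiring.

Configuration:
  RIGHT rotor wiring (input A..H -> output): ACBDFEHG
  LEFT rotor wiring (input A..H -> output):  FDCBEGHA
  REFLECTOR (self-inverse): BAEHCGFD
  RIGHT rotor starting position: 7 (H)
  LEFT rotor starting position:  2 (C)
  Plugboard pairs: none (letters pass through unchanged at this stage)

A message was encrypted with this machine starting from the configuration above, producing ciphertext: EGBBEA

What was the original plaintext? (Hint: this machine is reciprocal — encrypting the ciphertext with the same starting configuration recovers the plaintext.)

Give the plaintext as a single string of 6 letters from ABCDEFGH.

Char 1 ('E'): step: R->0, L->3 (L advanced); E->plug->E->R->F->L->C->refl->E->L'->D->R'->D->plug->D
Char 2 ('G'): step: R->1, L=3; G->plug->G->R->F->L->C->refl->E->L'->D->R'->E->plug->E
Char 3 ('B'): step: R->2, L=3; B->plug->B->R->B->L->B->refl->A->L'->G->R'->G->plug->G
Char 4 ('B'): step: R->3, L=3; B->plug->B->R->C->L->D->refl->H->L'->H->R'->G->plug->G
Char 5 ('E'): step: R->4, L=3; E->plug->E->R->E->L->F->refl->G->L'->A->R'->B->plug->B
Char 6 ('A'): step: R->5, L=3; A->plug->A->R->H->L->H->refl->D->L'->C->R'->B->plug->B

Answer: DEGGBB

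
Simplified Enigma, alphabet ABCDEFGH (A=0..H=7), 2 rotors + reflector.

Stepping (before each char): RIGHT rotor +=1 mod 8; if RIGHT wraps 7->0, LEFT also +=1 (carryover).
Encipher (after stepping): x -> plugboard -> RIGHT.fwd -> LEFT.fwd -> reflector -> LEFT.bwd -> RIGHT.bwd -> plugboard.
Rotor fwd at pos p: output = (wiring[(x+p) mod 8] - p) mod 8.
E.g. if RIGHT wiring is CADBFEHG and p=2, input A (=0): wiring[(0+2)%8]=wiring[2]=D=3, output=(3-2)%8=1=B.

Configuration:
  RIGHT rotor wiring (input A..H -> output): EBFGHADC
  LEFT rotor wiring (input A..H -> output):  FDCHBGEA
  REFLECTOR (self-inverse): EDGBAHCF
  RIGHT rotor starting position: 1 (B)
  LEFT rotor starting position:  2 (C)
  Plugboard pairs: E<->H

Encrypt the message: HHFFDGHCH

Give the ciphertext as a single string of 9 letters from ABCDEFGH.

Answer: GGBAFCAGC

Derivation:
Char 1 ('H'): step: R->2, L=2; H->plug->E->R->B->L->F->refl->H->L'->C->R'->G->plug->G
Char 2 ('H'): step: R->3, L=2; H->plug->E->R->H->L->B->refl->D->L'->G->R'->G->plug->G
Char 3 ('F'): step: R->4, L=2; F->plug->F->R->F->L->G->refl->C->L'->E->R'->B->plug->B
Char 4 ('F'): step: R->5, L=2; F->plug->F->R->A->L->A->refl->E->L'->D->R'->A->plug->A
Char 5 ('D'): step: R->6, L=2; D->plug->D->R->D->L->E->refl->A->L'->A->R'->F->plug->F
Char 6 ('G'): step: R->7, L=2; G->plug->G->R->B->L->F->refl->H->L'->C->R'->C->plug->C
Char 7 ('H'): step: R->0, L->3 (L advanced); H->plug->E->R->H->L->H->refl->F->L'->E->R'->A->plug->A
Char 8 ('C'): step: R->1, L=3; C->plug->C->R->F->L->C->refl->G->L'->B->R'->G->plug->G
Char 9 ('H'): step: R->2, L=3; H->plug->E->R->B->L->G->refl->C->L'->F->R'->C->plug->C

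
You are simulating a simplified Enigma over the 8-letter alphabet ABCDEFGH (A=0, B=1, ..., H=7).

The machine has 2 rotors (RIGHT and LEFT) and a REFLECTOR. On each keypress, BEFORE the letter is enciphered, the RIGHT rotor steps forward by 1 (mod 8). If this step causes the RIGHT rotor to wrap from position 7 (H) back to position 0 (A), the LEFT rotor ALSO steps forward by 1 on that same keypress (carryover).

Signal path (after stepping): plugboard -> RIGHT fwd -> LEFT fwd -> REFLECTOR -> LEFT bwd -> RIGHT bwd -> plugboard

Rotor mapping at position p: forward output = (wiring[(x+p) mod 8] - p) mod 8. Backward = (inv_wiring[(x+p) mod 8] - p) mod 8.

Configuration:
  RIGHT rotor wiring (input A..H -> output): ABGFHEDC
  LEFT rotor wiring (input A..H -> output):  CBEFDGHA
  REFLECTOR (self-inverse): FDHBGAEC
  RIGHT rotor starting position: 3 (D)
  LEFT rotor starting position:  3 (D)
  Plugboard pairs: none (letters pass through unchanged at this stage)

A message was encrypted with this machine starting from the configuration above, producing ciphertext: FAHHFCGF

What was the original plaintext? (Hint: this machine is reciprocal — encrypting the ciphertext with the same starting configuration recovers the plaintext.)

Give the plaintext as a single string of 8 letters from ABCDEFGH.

Char 1 ('F'): step: R->4, L=3; F->plug->F->R->F->L->H->refl->C->L'->A->R'->B->plug->B
Char 2 ('A'): step: R->5, L=3; A->plug->A->R->H->L->B->refl->D->L'->C->R'->H->plug->H
Char 3 ('H'): step: R->6, L=3; H->plug->H->R->G->L->G->refl->E->L'->D->R'->D->plug->D
Char 4 ('H'): step: R->7, L=3; H->plug->H->R->E->L->F->refl->A->L'->B->R'->B->plug->B
Char 5 ('F'): step: R->0, L->4 (L advanced); F->plug->F->R->E->L->G->refl->E->L'->D->R'->G->plug->G
Char 6 ('C'): step: R->1, L=4; C->plug->C->R->E->L->G->refl->E->L'->D->R'->E->plug->E
Char 7 ('G'): step: R->2, L=4; G->plug->G->R->G->L->A->refl->F->L'->F->R'->C->plug->C
Char 8 ('F'): step: R->3, L=4; F->plug->F->R->F->L->F->refl->A->L'->G->R'->G->plug->G

Answer: BHDBGECG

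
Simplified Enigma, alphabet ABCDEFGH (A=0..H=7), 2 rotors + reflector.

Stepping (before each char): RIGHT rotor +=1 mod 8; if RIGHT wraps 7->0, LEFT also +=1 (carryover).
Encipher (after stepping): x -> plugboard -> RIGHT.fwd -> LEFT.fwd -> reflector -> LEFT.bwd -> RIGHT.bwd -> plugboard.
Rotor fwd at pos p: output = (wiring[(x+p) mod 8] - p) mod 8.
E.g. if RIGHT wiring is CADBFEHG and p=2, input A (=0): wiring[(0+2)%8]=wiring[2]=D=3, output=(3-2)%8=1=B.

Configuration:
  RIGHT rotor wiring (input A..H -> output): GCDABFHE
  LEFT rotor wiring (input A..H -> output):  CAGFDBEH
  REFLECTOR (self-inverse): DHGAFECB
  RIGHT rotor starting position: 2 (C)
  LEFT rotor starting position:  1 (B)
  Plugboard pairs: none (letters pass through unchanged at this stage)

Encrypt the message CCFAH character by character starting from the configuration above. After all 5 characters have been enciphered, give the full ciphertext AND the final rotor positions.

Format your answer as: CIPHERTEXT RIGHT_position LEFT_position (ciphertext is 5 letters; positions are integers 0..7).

Answer: EFGFB 7 1

Derivation:
Char 1 ('C'): step: R->3, L=1; C->plug->C->R->C->L->E->refl->F->L'->B->R'->E->plug->E
Char 2 ('C'): step: R->4, L=1; C->plug->C->R->D->L->C->refl->G->L'->G->R'->F->plug->F
Char 3 ('F'): step: R->5, L=1; F->plug->F->R->G->L->G->refl->C->L'->D->R'->G->plug->G
Char 4 ('A'): step: R->6, L=1; A->plug->A->R->B->L->F->refl->E->L'->C->R'->F->plug->F
Char 5 ('H'): step: R->7, L=1; H->plug->H->R->A->L->H->refl->B->L'->H->R'->B->plug->B
Final: ciphertext=EFGFB, RIGHT=7, LEFT=1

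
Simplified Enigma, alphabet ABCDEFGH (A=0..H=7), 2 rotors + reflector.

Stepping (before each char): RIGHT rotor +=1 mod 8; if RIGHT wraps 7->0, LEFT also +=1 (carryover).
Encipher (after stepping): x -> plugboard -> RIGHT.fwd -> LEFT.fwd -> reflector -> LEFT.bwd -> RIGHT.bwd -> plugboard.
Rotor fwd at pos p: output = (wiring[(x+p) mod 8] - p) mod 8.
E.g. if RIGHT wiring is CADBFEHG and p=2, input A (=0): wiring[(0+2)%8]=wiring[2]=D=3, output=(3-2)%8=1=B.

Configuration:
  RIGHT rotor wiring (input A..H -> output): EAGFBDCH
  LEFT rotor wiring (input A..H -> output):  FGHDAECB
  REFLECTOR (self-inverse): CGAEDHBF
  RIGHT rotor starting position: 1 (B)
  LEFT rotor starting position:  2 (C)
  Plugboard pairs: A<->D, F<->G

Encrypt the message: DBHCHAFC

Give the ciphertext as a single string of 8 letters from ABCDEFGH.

Answer: BAFGEEDE

Derivation:
Char 1 ('D'): step: R->2, L=2; D->plug->A->R->E->L->A->refl->C->L'->D->R'->B->plug->B
Char 2 ('B'): step: R->3, L=2; B->plug->B->R->G->L->D->refl->E->L'->H->R'->D->plug->A
Char 3 ('H'): step: R->4, L=2; H->plug->H->R->B->L->B->refl->G->L'->C->R'->G->plug->F
Char 4 ('C'): step: R->5, L=2; C->plug->C->R->C->L->G->refl->B->L'->B->R'->F->plug->G
Char 5 ('H'): step: R->6, L=2; H->plug->H->R->F->L->H->refl->F->L'->A->R'->E->plug->E
Char 6 ('A'): step: R->7, L=2; A->plug->D->R->H->L->E->refl->D->L'->G->R'->E->plug->E
Char 7 ('F'): step: R->0, L->3 (L advanced); F->plug->G->R->C->L->B->refl->G->L'->E->R'->A->plug->D
Char 8 ('C'): step: R->1, L=3; C->plug->C->R->E->L->G->refl->B->L'->C->R'->E->plug->E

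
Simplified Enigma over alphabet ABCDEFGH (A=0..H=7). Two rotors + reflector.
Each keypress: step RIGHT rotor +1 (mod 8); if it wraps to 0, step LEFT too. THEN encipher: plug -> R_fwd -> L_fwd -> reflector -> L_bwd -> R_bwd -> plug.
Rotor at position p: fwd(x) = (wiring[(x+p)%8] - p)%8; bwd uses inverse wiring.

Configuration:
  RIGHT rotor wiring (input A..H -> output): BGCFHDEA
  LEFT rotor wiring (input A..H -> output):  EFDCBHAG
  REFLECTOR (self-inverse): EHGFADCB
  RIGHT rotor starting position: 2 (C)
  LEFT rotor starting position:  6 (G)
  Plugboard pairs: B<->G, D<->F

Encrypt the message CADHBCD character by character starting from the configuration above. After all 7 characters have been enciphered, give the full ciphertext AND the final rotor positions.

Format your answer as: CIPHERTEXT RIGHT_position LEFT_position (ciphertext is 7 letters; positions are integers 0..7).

Answer: AGEBEFF 1 7

Derivation:
Char 1 ('C'): step: R->3, L=6; C->plug->C->R->A->L->C->refl->G->L'->C->R'->A->plug->A
Char 2 ('A'): step: R->4, L=6; A->plug->A->R->D->L->H->refl->B->L'->H->R'->B->plug->G
Char 3 ('D'): step: R->5, L=6; D->plug->F->R->F->L->E->refl->A->L'->B->R'->E->plug->E
Char 4 ('H'): step: R->6, L=6; H->plug->H->R->F->L->E->refl->A->L'->B->R'->G->plug->B
Char 5 ('B'): step: R->7, L=6; B->plug->G->R->E->L->F->refl->D->L'->G->R'->E->plug->E
Char 6 ('C'): step: R->0, L->7 (L advanced); C->plug->C->R->C->L->G->refl->C->L'->F->R'->D->plug->F
Char 7 ('D'): step: R->1, L=7; D->plug->F->R->D->L->E->refl->A->L'->G->R'->D->plug->F
Final: ciphertext=AGEBEFF, RIGHT=1, LEFT=7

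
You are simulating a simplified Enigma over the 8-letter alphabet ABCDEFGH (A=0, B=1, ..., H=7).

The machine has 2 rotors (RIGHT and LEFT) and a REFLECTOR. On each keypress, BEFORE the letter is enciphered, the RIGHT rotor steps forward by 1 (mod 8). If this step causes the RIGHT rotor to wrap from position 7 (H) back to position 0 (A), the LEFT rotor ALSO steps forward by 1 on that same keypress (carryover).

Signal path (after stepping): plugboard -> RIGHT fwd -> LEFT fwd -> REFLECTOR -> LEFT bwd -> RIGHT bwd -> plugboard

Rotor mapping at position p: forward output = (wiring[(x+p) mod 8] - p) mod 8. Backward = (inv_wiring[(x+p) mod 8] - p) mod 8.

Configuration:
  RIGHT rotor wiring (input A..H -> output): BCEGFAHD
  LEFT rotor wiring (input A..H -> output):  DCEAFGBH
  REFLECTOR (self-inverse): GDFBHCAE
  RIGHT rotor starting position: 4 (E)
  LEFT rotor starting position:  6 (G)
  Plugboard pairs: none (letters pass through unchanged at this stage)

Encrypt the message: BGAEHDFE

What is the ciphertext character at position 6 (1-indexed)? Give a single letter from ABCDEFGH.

Char 1 ('B'): step: R->5, L=6; B->plug->B->R->C->L->F->refl->C->L'->F->R'->E->plug->E
Char 2 ('G'): step: R->6, L=6; G->plug->G->R->H->L->A->refl->G->L'->E->R'->D->plug->D
Char 3 ('A'): step: R->7, L=6; A->plug->A->R->E->L->G->refl->A->L'->H->R'->E->plug->E
Char 4 ('E'): step: R->0, L->7 (L advanced); E->plug->E->R->F->L->G->refl->A->L'->A->R'->F->plug->F
Char 5 ('H'): step: R->1, L=7; H->plug->H->R->A->L->A->refl->G->L'->F->R'->C->plug->C
Char 6 ('D'): step: R->2, L=7; D->plug->D->R->G->L->H->refl->E->L'->B->R'->F->plug->F

F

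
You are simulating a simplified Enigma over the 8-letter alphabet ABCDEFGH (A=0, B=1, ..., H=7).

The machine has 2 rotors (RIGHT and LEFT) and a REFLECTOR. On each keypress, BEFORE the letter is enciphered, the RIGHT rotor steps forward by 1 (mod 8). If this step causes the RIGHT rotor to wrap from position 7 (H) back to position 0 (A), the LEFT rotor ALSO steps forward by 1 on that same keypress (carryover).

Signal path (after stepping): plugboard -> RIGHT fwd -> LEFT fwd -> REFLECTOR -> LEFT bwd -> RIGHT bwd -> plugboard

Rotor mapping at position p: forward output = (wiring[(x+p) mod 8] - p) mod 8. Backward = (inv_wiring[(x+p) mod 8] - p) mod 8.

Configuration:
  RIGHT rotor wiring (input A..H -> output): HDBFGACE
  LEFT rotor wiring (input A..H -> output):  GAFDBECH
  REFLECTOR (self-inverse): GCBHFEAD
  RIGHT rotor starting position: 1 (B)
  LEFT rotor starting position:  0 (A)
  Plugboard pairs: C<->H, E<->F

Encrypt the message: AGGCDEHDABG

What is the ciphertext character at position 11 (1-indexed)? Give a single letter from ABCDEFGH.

Char 1 ('A'): step: R->2, L=0; A->plug->A->R->H->L->H->refl->D->L'->D->R'->B->plug->B
Char 2 ('G'): step: R->3, L=0; G->plug->G->R->A->L->G->refl->A->L'->B->R'->E->plug->F
Char 3 ('G'): step: R->4, L=0; G->plug->G->R->F->L->E->refl->F->L'->C->R'->A->plug->A
Char 4 ('C'): step: R->5, L=0; C->plug->H->R->B->L->A->refl->G->L'->A->R'->G->plug->G
Char 5 ('D'): step: R->6, L=0; D->plug->D->R->F->L->E->refl->F->L'->C->R'->H->plug->C
Char 6 ('E'): step: R->7, L=0; E->plug->F->R->H->L->H->refl->D->L'->D->R'->H->plug->C
Char 7 ('H'): step: R->0, L->1 (L advanced); H->plug->C->R->B->L->E->refl->F->L'->H->R'->A->plug->A
Char 8 ('D'): step: R->1, L=1; D->plug->D->R->F->L->B->refl->C->L'->C->R'->A->plug->A
Char 9 ('A'): step: R->2, L=1; A->plug->A->R->H->L->F->refl->E->L'->B->R'->H->plug->C
Char 10 ('B'): step: R->3, L=1; B->plug->B->R->D->L->A->refl->G->L'->G->R'->H->plug->C
Char 11 ('G'): step: R->4, L=1; G->plug->G->R->F->L->B->refl->C->L'->C->R'->A->plug->A

A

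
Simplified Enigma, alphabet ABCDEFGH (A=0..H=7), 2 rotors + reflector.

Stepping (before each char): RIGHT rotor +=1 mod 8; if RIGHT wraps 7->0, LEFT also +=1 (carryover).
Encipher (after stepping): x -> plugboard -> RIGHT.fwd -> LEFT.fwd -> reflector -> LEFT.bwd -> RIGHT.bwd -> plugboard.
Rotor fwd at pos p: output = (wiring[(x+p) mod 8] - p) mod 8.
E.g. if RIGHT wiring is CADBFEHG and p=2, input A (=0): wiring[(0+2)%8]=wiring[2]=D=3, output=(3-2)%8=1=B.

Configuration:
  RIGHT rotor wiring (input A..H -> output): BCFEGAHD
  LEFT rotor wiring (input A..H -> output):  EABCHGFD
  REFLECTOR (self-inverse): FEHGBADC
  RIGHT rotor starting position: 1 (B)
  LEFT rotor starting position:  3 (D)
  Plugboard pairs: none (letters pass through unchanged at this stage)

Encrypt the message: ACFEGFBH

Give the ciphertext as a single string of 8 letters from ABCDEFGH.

Answer: HABHCBCE

Derivation:
Char 1 ('A'): step: R->2, L=3; A->plug->A->R->D->L->C->refl->H->L'->A->R'->H->plug->H
Char 2 ('C'): step: R->3, L=3; C->plug->C->R->F->L->B->refl->E->L'->B->R'->A->plug->A
Char 3 ('F'): step: R->4, L=3; F->plug->F->R->G->L->F->refl->A->L'->E->R'->B->plug->B
Char 4 ('E'): step: R->5, L=3; E->plug->E->R->F->L->B->refl->E->L'->B->R'->H->plug->H
Char 5 ('G'): step: R->6, L=3; G->plug->G->R->A->L->H->refl->C->L'->D->R'->C->plug->C
Char 6 ('F'): step: R->7, L=3; F->plug->F->R->H->L->G->refl->D->L'->C->R'->B->plug->B
Char 7 ('B'): step: R->0, L->4 (L advanced); B->plug->B->R->C->L->B->refl->E->L'->F->R'->C->plug->C
Char 8 ('H'): step: R->1, L=4; H->plug->H->R->A->L->D->refl->G->L'->H->R'->E->plug->E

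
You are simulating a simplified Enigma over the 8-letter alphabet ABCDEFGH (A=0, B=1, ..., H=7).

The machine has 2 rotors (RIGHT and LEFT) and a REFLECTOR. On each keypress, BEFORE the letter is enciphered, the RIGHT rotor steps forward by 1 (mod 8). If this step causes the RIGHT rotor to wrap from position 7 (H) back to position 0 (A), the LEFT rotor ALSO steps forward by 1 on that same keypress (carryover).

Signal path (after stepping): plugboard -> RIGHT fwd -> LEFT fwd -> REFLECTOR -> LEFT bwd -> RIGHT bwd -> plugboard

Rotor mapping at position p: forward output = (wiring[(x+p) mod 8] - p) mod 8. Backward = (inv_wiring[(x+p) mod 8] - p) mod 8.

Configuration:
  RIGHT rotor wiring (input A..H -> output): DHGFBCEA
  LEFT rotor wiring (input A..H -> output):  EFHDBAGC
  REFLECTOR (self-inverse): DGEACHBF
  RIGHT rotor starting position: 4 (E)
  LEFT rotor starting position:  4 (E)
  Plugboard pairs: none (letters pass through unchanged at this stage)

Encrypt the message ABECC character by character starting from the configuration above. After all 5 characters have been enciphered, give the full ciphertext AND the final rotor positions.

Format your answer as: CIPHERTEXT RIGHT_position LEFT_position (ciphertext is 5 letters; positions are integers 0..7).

Char 1 ('A'): step: R->5, L=4; A->plug->A->R->F->L->B->refl->G->L'->D->R'->C->plug->C
Char 2 ('B'): step: R->6, L=4; B->plug->B->R->C->L->C->refl->E->L'->B->R'->D->plug->D
Char 3 ('E'): step: R->7, L=4; E->plug->E->R->G->L->D->refl->A->L'->E->R'->B->plug->B
Char 4 ('C'): step: R->0, L->5 (L advanced); C->plug->C->R->G->L->G->refl->B->L'->B->R'->E->plug->E
Char 5 ('C'): step: R->1, L=5; C->plug->C->R->E->L->A->refl->D->L'->A->R'->D->plug->D
Final: ciphertext=CDBED, RIGHT=1, LEFT=5

Answer: CDBED 1 5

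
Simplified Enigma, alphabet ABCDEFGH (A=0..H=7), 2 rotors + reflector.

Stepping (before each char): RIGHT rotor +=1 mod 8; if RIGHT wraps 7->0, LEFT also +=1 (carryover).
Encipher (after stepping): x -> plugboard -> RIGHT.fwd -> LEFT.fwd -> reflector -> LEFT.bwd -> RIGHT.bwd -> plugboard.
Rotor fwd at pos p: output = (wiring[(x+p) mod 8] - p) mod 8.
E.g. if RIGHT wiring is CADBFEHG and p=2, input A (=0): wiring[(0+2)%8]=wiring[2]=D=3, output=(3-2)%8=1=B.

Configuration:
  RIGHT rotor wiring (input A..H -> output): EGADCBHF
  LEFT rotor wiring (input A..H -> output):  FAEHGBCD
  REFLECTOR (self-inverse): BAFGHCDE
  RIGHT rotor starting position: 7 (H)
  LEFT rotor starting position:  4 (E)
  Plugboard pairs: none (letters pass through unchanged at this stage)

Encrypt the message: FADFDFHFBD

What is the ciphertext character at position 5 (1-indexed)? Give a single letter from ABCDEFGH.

Char 1 ('F'): step: R->0, L->5 (L advanced); F->plug->F->R->B->L->F->refl->C->L'->G->R'->B->plug->B
Char 2 ('A'): step: R->1, L=5; A->plug->A->R->F->L->H->refl->E->L'->A->R'->E->plug->E
Char 3 ('D'): step: R->2, L=5; D->plug->D->R->H->L->B->refl->A->L'->D->R'->F->plug->F
Char 4 ('F'): step: R->3, L=5; F->plug->F->R->B->L->F->refl->C->L'->G->R'->C->plug->C
Char 5 ('D'): step: R->4, L=5; D->plug->D->R->B->L->F->refl->C->L'->G->R'->A->plug->A

A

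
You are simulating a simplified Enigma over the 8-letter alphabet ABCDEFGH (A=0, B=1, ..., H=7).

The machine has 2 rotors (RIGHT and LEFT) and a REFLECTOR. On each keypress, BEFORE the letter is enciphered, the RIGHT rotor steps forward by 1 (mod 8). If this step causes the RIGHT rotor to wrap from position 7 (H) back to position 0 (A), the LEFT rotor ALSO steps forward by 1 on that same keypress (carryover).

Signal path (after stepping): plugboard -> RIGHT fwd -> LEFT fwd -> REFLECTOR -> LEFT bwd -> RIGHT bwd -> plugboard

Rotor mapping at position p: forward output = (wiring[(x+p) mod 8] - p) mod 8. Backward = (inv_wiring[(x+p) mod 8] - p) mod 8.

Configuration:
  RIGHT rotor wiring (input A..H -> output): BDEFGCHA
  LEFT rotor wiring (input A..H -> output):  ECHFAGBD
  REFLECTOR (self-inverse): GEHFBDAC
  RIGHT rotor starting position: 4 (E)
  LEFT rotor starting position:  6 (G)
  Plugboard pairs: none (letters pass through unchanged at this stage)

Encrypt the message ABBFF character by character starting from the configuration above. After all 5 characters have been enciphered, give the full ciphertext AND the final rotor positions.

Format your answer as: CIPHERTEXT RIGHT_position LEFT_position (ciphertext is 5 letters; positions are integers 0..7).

Char 1 ('A'): step: R->5, L=6; A->plug->A->R->F->L->H->refl->C->L'->G->R'->E->plug->E
Char 2 ('B'): step: R->6, L=6; B->plug->B->R->C->L->G->refl->A->L'->H->R'->F->plug->F
Char 3 ('B'): step: R->7, L=6; B->plug->B->R->C->L->G->refl->A->L'->H->R'->F->plug->F
Char 4 ('F'): step: R->0, L->7 (L advanced); F->plug->F->R->C->L->D->refl->F->L'->B->R'->A->plug->A
Char 5 ('F'): step: R->1, L=7; F->plug->F->R->G->L->H->refl->C->L'->H->R'->G->plug->G
Final: ciphertext=EFFAG, RIGHT=1, LEFT=7

Answer: EFFAG 1 7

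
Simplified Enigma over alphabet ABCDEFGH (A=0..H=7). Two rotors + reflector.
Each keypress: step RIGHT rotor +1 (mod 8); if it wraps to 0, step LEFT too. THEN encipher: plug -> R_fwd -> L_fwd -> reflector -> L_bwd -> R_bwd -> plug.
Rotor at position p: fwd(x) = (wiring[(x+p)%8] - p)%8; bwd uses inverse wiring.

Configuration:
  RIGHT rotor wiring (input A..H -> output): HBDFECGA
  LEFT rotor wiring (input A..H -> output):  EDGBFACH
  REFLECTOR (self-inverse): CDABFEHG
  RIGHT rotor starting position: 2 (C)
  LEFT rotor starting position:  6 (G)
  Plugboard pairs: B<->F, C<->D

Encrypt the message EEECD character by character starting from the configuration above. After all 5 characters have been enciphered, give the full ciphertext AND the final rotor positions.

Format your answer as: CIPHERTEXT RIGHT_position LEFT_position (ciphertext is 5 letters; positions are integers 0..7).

Answer: FAHAE 7 6

Derivation:
Char 1 ('E'): step: R->3, L=6; E->plug->E->R->F->L->D->refl->B->L'->B->R'->B->plug->F
Char 2 ('E'): step: R->4, L=6; E->plug->E->R->D->L->F->refl->E->L'->A->R'->A->plug->A
Char 3 ('E'): step: R->5, L=6; E->plug->E->R->E->L->A->refl->C->L'->H->R'->H->plug->H
Char 4 ('C'): step: R->6, L=6; C->plug->D->R->D->L->F->refl->E->L'->A->R'->A->plug->A
Char 5 ('D'): step: R->7, L=6; D->plug->C->R->C->L->G->refl->H->L'->G->R'->E->plug->E
Final: ciphertext=FAHAE, RIGHT=7, LEFT=6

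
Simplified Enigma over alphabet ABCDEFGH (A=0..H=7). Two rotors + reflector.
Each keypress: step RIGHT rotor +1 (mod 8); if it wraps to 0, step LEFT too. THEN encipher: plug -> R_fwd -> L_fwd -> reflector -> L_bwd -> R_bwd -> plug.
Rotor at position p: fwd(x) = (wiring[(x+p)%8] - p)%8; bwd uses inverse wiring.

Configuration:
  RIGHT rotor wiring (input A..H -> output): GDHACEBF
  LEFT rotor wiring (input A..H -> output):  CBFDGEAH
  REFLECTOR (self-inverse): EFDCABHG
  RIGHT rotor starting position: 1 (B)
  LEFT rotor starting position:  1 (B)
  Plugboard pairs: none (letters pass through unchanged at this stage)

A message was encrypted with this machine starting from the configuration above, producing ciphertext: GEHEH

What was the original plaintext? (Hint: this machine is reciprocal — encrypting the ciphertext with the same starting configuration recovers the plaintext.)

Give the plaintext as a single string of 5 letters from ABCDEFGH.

Char 1 ('G'): step: R->2, L=1; G->plug->G->R->E->L->D->refl->C->L'->C->R'->D->plug->D
Char 2 ('E'): step: R->3, L=1; E->plug->E->R->C->L->C->refl->D->L'->E->R'->H->plug->H
Char 3 ('H'): step: R->4, L=1; H->plug->H->R->E->L->D->refl->C->L'->C->R'->E->plug->E
Char 4 ('E'): step: R->5, L=1; E->plug->E->R->G->L->G->refl->H->L'->F->R'->H->plug->H
Char 5 ('H'): step: R->6, L=1; H->plug->H->R->G->L->G->refl->H->L'->F->R'->D->plug->D

Answer: DHEHD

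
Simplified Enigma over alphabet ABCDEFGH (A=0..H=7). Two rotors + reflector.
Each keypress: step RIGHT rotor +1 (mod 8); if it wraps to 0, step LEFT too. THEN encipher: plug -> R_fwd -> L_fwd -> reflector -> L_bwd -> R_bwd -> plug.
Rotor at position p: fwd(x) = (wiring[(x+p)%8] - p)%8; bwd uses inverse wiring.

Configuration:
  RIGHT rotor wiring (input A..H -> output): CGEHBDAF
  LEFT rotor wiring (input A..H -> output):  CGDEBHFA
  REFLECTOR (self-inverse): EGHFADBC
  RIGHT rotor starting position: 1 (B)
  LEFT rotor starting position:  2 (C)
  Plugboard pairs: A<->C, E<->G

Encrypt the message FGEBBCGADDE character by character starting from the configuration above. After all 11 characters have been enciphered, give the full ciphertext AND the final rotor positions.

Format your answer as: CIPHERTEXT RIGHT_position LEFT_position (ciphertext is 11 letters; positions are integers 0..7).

Char 1 ('F'): step: R->2, L=2; F->plug->F->R->D->L->F->refl->D->L'->E->R'->H->plug->H
Char 2 ('G'): step: R->3, L=2; G->plug->E->R->C->L->H->refl->C->L'->B->R'->H->plug->H
Char 3 ('E'): step: R->4, L=2; E->plug->G->R->A->L->B->refl->G->L'->F->R'->A->plug->C
Char 4 ('B'): step: R->5, L=2; B->plug->B->R->D->L->F->refl->D->L'->E->R'->H->plug->H
Char 5 ('B'): step: R->6, L=2; B->plug->B->R->H->L->E->refl->A->L'->G->R'->E->plug->G
Char 6 ('C'): step: R->7, L=2; C->plug->A->R->G->L->A->refl->E->L'->H->R'->C->plug->A
Char 7 ('G'): step: R->0, L->3 (L advanced); G->plug->E->R->B->L->G->refl->B->L'->A->R'->G->plug->E
Char 8 ('A'): step: R->1, L=3; A->plug->C->R->G->L->D->refl->F->L'->E->R'->G->plug->E
Char 9 ('D'): step: R->2, L=3; D->plug->D->R->B->L->G->refl->B->L'->A->R'->G->plug->E
Char 10 ('D'): step: R->3, L=3; D->plug->D->R->F->L->H->refl->C->L'->D->R'->G->plug->E
Char 11 ('E'): step: R->4, L=3; E->plug->G->R->A->L->B->refl->G->L'->B->R'->D->plug->D
Final: ciphertext=HHCHGAEEEED, RIGHT=4, LEFT=3

Answer: HHCHGAEEEED 4 3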